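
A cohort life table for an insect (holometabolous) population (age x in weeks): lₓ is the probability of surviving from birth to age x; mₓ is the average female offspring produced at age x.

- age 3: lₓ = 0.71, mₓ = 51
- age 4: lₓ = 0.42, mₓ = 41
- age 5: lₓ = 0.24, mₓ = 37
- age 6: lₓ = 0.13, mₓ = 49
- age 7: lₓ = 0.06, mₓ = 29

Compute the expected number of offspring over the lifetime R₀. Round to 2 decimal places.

70.42

R₀ = Σ lₓ mₓ:
  age 3: 0.71 × 51 = 36.2100
  age 4: 0.42 × 41 = 17.2200
  age 5: 0.24 × 37 = 8.8800
  age 6: 0.13 × 49 = 6.3700
  age 7: 0.06 × 29 = 1.7400
R₀ = 36.2100 + 17.2200 + 8.8800 + 6.3700 + 1.7400 = 70.4200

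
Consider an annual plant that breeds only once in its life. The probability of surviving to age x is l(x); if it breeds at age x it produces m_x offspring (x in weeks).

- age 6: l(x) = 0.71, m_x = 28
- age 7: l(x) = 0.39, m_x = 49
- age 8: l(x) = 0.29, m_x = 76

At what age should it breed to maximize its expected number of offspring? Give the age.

8

Expected offspring if breeding at age x = l(x) × m_x:
  age 6: 0.71 × 28 = 19.880
  age 7: 0.39 × 49 = 19.110
  age 8: 0.29 × 76 = 22.040
Maximum at age 8 (22.040).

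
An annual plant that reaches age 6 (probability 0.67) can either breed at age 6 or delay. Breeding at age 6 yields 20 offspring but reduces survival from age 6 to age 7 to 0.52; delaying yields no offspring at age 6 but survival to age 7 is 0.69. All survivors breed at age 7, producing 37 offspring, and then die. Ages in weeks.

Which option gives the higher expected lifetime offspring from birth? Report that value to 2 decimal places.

26.29

breed at age 6: R₀ = 0.67 × (20 + 0.52 × 37) = 0.67 × 39.2400 = 26.2908
delay to age 7: R₀ = 0.67 × (0.69 × 37) = 0.67 × 25.5300 = 17.1051
Higher: breed at age 6 (26.2908).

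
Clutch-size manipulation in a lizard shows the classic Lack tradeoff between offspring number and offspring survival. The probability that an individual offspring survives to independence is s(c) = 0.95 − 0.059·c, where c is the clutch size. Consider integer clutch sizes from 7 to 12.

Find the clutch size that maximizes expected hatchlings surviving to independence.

Expected hatchlings surviving to independence = c × s(c):
  c=7: 7 × 0.537 = 3.759
  c=8: 8 × 0.478 = 3.824
  c=9: 9 × 0.419 = 3.771
  c=10: 10 × 0.360 = 3.600
  c=11: 11 × 0.301 = 3.311
  c=12: 12 × 0.242 = 2.904
Maximum at c = 8 (3.824 hatchlings surviving to independence).

8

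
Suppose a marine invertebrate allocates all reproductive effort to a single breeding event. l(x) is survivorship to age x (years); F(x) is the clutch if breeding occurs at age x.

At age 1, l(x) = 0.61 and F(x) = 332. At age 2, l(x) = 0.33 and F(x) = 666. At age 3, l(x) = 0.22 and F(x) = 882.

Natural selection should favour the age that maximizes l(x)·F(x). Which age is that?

Expected offspring if breeding at age x = l(x) × F(x):
  age 1: 0.61 × 332 = 202.520
  age 2: 0.33 × 666 = 219.780
  age 3: 0.22 × 882 = 194.040
Maximum at age 2 (219.780).

2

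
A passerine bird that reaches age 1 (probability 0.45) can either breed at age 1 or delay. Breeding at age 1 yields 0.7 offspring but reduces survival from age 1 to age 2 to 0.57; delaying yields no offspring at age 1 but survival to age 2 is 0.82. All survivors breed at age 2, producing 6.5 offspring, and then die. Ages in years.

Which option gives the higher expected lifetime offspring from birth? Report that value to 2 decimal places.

2.40

breed at age 1: R₀ = 0.45 × (0.7 + 0.57 × 6.5) = 0.45 × 4.4050 = 1.9822
delay to age 2: R₀ = 0.45 × (0.82 × 6.5) = 0.45 × 5.3300 = 2.3985
Higher: delay to age 2 (2.3985).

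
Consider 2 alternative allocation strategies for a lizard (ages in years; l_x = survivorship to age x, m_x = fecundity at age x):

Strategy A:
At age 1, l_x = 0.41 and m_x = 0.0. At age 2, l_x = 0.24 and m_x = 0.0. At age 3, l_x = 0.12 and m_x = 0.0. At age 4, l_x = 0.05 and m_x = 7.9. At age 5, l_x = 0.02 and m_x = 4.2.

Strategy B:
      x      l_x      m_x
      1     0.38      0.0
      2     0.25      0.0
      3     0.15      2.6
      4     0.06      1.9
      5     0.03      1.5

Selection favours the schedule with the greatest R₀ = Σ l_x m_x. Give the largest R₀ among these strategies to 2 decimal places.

0.55

Strategy A: R₀ = 0.41×0.0 + 0.24×0.0 + 0.12×0.0 + 0.05×7.9 + 0.02×4.2 = 0.4790
Strategy B: R₀ = 0.38×0.0 + 0.25×0.0 + 0.15×2.6 + 0.06×1.9 + 0.03×1.5 = 0.5490
Highest R₀: strategy B with 0.5490.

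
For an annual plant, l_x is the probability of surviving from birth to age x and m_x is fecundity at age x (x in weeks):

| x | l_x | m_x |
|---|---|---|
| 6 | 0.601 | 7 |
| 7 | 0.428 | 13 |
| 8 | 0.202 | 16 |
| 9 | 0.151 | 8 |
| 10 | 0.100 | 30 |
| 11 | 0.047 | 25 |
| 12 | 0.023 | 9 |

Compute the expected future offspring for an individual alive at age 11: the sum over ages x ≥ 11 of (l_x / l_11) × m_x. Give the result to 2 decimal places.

29.40

l_11 = 0.047. Conditional survival from age 11 to x is l_x / l_11.
  x=11: (0.047/0.047) × 25 = 25.0000
  x=12: (0.023/0.047) × 9 = 4.4043
Sum = 25.0000 + 4.4043 = 29.4043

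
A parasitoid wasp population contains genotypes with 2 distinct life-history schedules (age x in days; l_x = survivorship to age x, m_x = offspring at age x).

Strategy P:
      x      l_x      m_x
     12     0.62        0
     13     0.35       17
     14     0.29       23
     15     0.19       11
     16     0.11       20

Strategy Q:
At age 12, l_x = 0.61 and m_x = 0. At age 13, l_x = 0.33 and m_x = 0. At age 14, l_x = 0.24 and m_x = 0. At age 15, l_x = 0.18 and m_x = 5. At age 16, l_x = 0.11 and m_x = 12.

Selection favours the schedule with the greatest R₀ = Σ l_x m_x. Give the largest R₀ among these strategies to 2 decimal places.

16.91

Strategy P: R₀ = 0.62×0 + 0.35×17 + 0.29×23 + 0.19×11 + 0.11×20 = 16.9100
Strategy Q: R₀ = 0.61×0 + 0.33×0 + 0.24×0 + 0.18×5 + 0.11×12 = 2.2200
Highest R₀: strategy P with 16.9100.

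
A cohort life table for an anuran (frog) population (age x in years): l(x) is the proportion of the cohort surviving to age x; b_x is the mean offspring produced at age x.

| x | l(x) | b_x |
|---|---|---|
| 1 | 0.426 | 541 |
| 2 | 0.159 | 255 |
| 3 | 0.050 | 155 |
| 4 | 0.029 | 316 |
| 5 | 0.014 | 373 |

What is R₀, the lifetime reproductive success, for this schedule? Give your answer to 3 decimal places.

293.147

R₀ = Σ l(x) b_x:
  age 1: 0.426 × 541 = 230.4660
  age 2: 0.159 × 255 = 40.5450
  age 3: 0.050 × 155 = 7.7500
  age 4: 0.029 × 316 = 9.1640
  age 5: 0.014 × 373 = 5.2220
R₀ = 230.4660 + 40.5450 + 7.7500 + 9.1640 + 5.2220 = 293.1470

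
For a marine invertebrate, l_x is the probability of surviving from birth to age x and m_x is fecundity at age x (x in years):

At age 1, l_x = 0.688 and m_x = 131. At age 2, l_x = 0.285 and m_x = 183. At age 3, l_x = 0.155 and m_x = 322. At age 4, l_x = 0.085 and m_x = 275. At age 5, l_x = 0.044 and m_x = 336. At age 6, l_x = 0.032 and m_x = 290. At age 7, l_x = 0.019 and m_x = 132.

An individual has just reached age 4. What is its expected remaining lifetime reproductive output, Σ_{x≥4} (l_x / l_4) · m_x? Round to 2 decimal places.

l_4 = 0.085. Conditional survival from age 4 to x is l_x / l_4.
  x=4: (0.085/0.085) × 275 = 275.0000
  x=5: (0.044/0.085) × 336 = 173.9294
  x=6: (0.032/0.085) × 290 = 109.1765
  x=7: (0.019/0.085) × 132 = 29.5059
Sum = 275.0000 + 173.9294 + 109.1765 + 29.5059 = 587.6118

587.61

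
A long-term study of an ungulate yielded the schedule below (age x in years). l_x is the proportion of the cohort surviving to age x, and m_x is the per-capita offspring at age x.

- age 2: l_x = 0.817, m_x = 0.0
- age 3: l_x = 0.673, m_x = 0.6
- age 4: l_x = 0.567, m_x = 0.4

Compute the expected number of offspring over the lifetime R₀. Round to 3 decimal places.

R₀ = Σ l_x m_x:
  age 2: 0.817 × 0.0 = 0.0000
  age 3: 0.673 × 0.6 = 0.4038
  age 4: 0.567 × 0.4 = 0.2268
R₀ = 0.0000 + 0.4038 + 0.2268 = 0.6306

0.631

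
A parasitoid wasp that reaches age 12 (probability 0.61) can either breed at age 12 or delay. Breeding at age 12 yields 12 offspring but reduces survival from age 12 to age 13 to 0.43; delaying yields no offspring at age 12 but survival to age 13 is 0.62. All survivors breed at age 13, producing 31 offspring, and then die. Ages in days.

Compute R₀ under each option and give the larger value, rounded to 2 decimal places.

breed at age 12: R₀ = 0.61 × (12 + 0.43 × 31) = 0.61 × 25.3300 = 15.4513
delay to age 13: R₀ = 0.61 × (0.62 × 31) = 0.61 × 19.2200 = 11.7242
Higher: breed at age 12 (15.4513).

15.45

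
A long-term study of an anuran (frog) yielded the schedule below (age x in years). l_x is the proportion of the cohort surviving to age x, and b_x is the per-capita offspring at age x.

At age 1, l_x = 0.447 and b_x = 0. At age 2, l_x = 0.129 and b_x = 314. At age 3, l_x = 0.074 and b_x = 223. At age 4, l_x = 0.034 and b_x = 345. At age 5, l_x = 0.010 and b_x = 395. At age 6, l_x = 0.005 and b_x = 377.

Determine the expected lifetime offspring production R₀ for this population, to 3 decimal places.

R₀ = Σ l_x b_x:
  age 1: 0.447 × 0 = 0.0000
  age 2: 0.129 × 314 = 40.5060
  age 3: 0.074 × 223 = 16.5020
  age 4: 0.034 × 345 = 11.7300
  age 5: 0.010 × 395 = 3.9500
  age 6: 0.005 × 377 = 1.8850
R₀ = 0.0000 + 40.5060 + 16.5020 + 11.7300 + 3.9500 + 1.8850 = 74.5730

74.573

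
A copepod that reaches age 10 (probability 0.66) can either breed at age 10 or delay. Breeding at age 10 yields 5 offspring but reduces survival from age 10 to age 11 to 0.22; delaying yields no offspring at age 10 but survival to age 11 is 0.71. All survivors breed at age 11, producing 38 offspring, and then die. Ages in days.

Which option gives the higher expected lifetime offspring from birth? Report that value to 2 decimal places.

breed at age 10: R₀ = 0.66 × (5 + 0.22 × 38) = 0.66 × 13.3600 = 8.8176
delay to age 11: R₀ = 0.66 × (0.71 × 38) = 0.66 × 26.9800 = 17.8068
Higher: delay to age 11 (17.8068).

17.81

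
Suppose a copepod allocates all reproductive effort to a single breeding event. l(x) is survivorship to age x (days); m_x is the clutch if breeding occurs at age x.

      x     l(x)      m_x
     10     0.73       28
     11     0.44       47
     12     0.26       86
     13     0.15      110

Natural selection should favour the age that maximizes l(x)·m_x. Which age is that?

Expected offspring if breeding at age x = l(x) × m_x:
  age 10: 0.73 × 28 = 20.440
  age 11: 0.44 × 47 = 20.680
  age 12: 0.26 × 86 = 22.360
  age 13: 0.15 × 110 = 16.500
Maximum at age 12 (22.360).

12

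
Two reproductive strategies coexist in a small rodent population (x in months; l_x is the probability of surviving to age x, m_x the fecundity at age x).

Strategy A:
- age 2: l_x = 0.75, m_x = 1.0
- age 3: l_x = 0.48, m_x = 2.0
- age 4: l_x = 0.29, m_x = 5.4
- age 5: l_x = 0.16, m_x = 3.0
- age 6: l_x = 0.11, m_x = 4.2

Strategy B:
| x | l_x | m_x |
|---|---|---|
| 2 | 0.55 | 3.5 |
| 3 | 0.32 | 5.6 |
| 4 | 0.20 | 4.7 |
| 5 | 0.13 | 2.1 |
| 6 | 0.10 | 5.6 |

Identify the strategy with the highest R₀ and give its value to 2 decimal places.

5.49

Strategy A: R₀ = 0.75×1.0 + 0.48×2.0 + 0.29×5.4 + 0.16×3.0 + 0.11×4.2 = 4.2180
Strategy B: R₀ = 0.55×3.5 + 0.32×5.6 + 0.20×4.7 + 0.13×2.1 + 0.10×5.6 = 5.4900
Highest R₀: strategy B with 5.4900.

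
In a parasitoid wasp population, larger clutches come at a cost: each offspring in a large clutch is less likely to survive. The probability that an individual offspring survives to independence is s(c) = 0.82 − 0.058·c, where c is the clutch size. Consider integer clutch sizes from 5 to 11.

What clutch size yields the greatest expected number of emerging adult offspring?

Expected emerging adult offspring = c × s(c):
  c=5: 5 × 0.530 = 2.650
  c=6: 6 × 0.472 = 2.832
  c=7: 7 × 0.414 = 2.898
  c=8: 8 × 0.356 = 2.848
  c=9: 9 × 0.298 = 2.682
  c=10: 10 × 0.240 = 2.400
  c=11: 11 × 0.182 = 2.002
Maximum at c = 7 (2.898 emerging adult offspring).

7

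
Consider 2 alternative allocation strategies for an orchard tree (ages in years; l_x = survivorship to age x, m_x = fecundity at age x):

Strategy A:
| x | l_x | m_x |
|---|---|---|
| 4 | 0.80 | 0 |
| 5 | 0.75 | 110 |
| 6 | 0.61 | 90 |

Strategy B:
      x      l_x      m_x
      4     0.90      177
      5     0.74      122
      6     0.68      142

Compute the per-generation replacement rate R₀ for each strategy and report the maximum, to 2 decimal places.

Strategy A: R₀ = 0.80×0 + 0.75×110 + 0.61×90 = 137.4000
Strategy B: R₀ = 0.90×177 + 0.74×122 + 0.68×142 = 346.1400
Highest R₀: strategy B with 346.1400.

346.14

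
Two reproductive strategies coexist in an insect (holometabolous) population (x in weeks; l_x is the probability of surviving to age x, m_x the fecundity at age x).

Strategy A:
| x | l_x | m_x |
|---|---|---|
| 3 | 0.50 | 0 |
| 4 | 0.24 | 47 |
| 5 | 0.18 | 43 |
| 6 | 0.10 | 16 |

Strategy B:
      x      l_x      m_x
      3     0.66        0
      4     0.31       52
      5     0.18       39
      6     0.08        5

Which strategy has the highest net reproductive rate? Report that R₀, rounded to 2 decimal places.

Strategy A: R₀ = 0.50×0 + 0.24×47 + 0.18×43 + 0.10×16 = 20.6200
Strategy B: R₀ = 0.66×0 + 0.31×52 + 0.18×39 + 0.08×5 = 23.5400
Highest R₀: strategy B with 23.5400.

23.54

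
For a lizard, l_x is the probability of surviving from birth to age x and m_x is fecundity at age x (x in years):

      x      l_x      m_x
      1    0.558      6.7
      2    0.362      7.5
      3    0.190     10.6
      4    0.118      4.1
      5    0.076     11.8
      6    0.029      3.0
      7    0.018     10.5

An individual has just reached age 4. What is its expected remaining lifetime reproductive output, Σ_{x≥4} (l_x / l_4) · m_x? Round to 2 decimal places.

l_4 = 0.118. Conditional survival from age 4 to x is l_x / l_4.
  x=4: (0.118/0.118) × 4.1 = 4.1000
  x=5: (0.076/0.118) × 11.8 = 7.6000
  x=6: (0.029/0.118) × 3.0 = 0.7373
  x=7: (0.018/0.118) × 10.5 = 1.6017
Sum = 4.1000 + 7.6000 + 0.7373 + 1.6017 = 14.0390

14.04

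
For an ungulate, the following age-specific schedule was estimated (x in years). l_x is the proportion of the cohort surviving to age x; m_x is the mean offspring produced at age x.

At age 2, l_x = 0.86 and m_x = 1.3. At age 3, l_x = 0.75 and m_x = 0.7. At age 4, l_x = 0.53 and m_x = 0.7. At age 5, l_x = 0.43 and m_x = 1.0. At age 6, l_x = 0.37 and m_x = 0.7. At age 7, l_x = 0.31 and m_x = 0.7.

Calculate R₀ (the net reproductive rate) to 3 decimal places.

2.920

R₀ = Σ l_x m_x:
  age 2: 0.86 × 1.3 = 1.1180
  age 3: 0.75 × 0.7 = 0.5250
  age 4: 0.53 × 0.7 = 0.3710
  age 5: 0.43 × 1.0 = 0.4300
  age 6: 0.37 × 0.7 = 0.2590
  age 7: 0.31 × 0.7 = 0.2170
R₀ = 1.1180 + 0.5250 + 0.3710 + 0.4300 + 0.2590 + 0.2170 = 2.9200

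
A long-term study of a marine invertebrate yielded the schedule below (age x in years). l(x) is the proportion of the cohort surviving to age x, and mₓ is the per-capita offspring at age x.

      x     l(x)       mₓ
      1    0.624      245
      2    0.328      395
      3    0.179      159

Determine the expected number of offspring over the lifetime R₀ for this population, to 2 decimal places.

310.90

R₀ = Σ l(x) mₓ:
  age 1: 0.624 × 245 = 152.8800
  age 2: 0.328 × 395 = 129.5600
  age 3: 0.179 × 159 = 28.4610
R₀ = 152.8800 + 129.5600 + 28.4610 = 310.9010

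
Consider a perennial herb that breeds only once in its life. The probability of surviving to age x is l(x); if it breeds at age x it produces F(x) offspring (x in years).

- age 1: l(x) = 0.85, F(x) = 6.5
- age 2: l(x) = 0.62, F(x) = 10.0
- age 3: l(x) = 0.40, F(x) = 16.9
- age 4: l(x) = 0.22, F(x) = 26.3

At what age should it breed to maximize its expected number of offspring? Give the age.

3

Expected offspring if breeding at age x = l(x) × F(x):
  age 1: 0.85 × 6.5 = 5.525
  age 2: 0.62 × 10.0 = 6.200
  age 3: 0.40 × 16.9 = 6.760
  age 4: 0.22 × 26.3 = 5.786
Maximum at age 3 (6.760).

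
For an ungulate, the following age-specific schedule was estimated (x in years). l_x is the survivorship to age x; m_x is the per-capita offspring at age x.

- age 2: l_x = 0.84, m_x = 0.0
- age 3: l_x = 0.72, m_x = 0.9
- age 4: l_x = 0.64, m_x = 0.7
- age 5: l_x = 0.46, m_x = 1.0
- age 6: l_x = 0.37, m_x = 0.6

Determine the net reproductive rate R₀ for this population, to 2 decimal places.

1.78

R₀ = Σ l_x m_x:
  age 2: 0.84 × 0.0 = 0.0000
  age 3: 0.72 × 0.9 = 0.6480
  age 4: 0.64 × 0.7 = 0.4480
  age 5: 0.46 × 1.0 = 0.4600
  age 6: 0.37 × 0.6 = 0.2220
R₀ = 0.0000 + 0.6480 + 0.4480 + 0.4600 + 0.2220 = 1.7780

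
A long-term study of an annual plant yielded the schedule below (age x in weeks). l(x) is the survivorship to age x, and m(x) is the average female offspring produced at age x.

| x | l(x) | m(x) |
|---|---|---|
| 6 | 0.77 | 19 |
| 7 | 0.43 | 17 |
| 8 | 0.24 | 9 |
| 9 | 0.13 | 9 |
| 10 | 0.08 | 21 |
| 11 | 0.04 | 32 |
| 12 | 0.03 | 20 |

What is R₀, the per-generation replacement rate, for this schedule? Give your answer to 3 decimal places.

R₀ = Σ l(x) m(x):
  age 6: 0.77 × 19 = 14.6300
  age 7: 0.43 × 17 = 7.3100
  age 8: 0.24 × 9 = 2.1600
  age 9: 0.13 × 9 = 1.1700
  age 10: 0.08 × 21 = 1.6800
  age 11: 0.04 × 32 = 1.2800
  age 12: 0.03 × 20 = 0.6000
R₀ = 14.6300 + 7.3100 + 2.1600 + 1.1700 + 1.6800 + 1.2800 + 0.6000 = 28.8300

28.830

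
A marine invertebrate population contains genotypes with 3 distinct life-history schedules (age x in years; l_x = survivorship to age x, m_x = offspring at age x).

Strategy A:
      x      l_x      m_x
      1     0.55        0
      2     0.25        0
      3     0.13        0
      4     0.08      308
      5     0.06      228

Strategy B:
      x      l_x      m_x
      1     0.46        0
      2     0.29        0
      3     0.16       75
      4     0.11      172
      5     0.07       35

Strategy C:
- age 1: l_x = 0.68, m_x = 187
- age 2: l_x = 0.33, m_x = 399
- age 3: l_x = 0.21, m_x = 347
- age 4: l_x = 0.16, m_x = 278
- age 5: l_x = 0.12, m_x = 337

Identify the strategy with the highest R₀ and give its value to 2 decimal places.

416.62

Strategy A: R₀ = 0.55×0 + 0.25×0 + 0.13×0 + 0.08×308 + 0.06×228 = 38.3200
Strategy B: R₀ = 0.46×0 + 0.29×0 + 0.16×75 + 0.11×172 + 0.07×35 = 33.3700
Strategy C: R₀ = 0.68×187 + 0.33×399 + 0.21×347 + 0.16×278 + 0.12×337 = 416.6200
Highest R₀: strategy C with 416.6200.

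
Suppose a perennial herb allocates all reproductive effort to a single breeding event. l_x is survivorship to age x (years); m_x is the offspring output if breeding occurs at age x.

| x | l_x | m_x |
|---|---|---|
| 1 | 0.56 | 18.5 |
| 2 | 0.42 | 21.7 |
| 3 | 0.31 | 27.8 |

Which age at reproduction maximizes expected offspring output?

1

Expected offspring if breeding at age x = l_x × m_x:
  age 1: 0.56 × 18.5 = 10.360
  age 2: 0.42 × 21.7 = 9.114
  age 3: 0.31 × 27.8 = 8.618
Maximum at age 1 (10.360).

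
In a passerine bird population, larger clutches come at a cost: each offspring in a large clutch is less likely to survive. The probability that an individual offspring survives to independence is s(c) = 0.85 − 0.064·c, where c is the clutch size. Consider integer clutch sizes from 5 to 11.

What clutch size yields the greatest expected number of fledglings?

7

Expected fledglings = c × s(c):
  c=5: 5 × 0.530 = 2.650
  c=6: 6 × 0.466 = 2.796
  c=7: 7 × 0.402 = 2.814
  c=8: 8 × 0.338 = 2.704
  c=9: 9 × 0.274 = 2.466
  c=10: 10 × 0.210 = 2.100
  c=11: 11 × 0.146 = 1.606
Maximum at c = 7 (2.814 fledglings).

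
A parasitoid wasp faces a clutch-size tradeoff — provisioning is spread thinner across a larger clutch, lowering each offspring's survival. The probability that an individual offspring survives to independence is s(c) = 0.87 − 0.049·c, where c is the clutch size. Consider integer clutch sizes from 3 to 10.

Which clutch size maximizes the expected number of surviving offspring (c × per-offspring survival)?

9

Expected surviving offspring = c × s(c):
  c=3: 3 × 0.723 = 2.169
  c=4: 4 × 0.674 = 2.696
  c=5: 5 × 0.625 = 3.125
  c=6: 6 × 0.576 = 3.456
  c=7: 7 × 0.527 = 3.689
  c=8: 8 × 0.478 = 3.824
  c=9: 9 × 0.429 = 3.861
  c=10: 10 × 0.380 = 3.800
Maximum at c = 9 (3.861 surviving offspring).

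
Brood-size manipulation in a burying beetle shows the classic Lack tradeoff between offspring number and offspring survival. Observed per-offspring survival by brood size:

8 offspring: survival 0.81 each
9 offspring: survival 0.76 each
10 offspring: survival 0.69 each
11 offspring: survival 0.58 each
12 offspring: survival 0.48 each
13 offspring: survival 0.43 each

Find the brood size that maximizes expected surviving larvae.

10

Expected surviving larvae = c × s(c):
  c=8: 8 × 0.81 = 6.480
  c=9: 9 × 0.76 = 6.840
  c=10: 10 × 0.69 = 6.900
  c=11: 11 × 0.58 = 6.380
  c=12: 12 × 0.48 = 5.760
  c=13: 13 × 0.43 = 5.590
Maximum at c = 10 (6.900 surviving larvae).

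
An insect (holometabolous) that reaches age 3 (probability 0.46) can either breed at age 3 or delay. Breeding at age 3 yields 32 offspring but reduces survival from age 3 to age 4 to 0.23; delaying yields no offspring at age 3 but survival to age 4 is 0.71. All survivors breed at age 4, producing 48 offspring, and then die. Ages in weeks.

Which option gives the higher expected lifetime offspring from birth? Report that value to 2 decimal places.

breed at age 3: R₀ = 0.46 × (32 + 0.23 × 48) = 0.46 × 43.0400 = 19.7984
delay to age 4: R₀ = 0.46 × (0.71 × 48) = 0.46 × 34.0800 = 15.6768
Higher: breed at age 3 (19.7984).

19.80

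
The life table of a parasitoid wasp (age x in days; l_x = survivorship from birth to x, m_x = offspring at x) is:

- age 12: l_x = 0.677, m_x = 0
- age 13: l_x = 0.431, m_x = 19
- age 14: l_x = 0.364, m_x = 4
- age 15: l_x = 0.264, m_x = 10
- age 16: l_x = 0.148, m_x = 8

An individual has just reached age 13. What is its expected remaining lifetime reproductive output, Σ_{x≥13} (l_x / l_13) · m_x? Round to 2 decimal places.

l_13 = 0.431. Conditional survival from age 13 to x is l_x / l_13.
  x=13: (0.431/0.431) × 19 = 19.0000
  x=14: (0.364/0.431) × 4 = 3.3782
  x=15: (0.264/0.431) × 10 = 6.1253
  x=16: (0.148/0.431) × 8 = 2.7471
Sum = 19.0000 + 3.3782 + 6.1253 + 2.7471 = 31.2506

31.25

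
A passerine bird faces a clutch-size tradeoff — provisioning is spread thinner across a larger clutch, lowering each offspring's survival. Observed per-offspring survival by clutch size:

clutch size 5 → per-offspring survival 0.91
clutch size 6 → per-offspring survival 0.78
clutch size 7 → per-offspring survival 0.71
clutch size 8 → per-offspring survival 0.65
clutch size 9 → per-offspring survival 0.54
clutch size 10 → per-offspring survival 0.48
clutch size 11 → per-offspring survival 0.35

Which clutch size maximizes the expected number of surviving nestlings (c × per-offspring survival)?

Expected surviving nestlings = c × s(c):
  c=5: 5 × 0.91 = 4.550
  c=6: 6 × 0.78 = 4.680
  c=7: 7 × 0.71 = 4.970
  c=8: 8 × 0.65 = 5.200
  c=9: 9 × 0.54 = 4.860
  c=10: 10 × 0.48 = 4.800
  c=11: 11 × 0.35 = 3.850
Maximum at c = 8 (5.200 surviving nestlings).

8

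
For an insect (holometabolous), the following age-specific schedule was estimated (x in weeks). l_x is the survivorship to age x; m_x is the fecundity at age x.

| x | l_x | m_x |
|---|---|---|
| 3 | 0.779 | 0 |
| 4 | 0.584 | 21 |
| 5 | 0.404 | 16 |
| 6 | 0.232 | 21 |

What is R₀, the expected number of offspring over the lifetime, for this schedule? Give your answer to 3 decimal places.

23.600

R₀ = Σ l_x m_x:
  age 3: 0.779 × 0 = 0.0000
  age 4: 0.584 × 21 = 12.2640
  age 5: 0.404 × 16 = 6.4640
  age 6: 0.232 × 21 = 4.8720
R₀ = 0.0000 + 12.2640 + 6.4640 + 4.8720 = 23.6000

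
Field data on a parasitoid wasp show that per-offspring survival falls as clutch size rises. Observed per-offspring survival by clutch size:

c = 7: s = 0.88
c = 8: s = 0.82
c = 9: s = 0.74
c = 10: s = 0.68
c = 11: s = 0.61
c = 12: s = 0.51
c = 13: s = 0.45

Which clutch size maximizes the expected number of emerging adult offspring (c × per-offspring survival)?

Expected emerging adult offspring = c × s(c):
  c=7: 7 × 0.88 = 6.160
  c=8: 8 × 0.82 = 6.560
  c=9: 9 × 0.74 = 6.660
  c=10: 10 × 0.68 = 6.800
  c=11: 11 × 0.61 = 6.710
  c=12: 12 × 0.51 = 6.120
  c=13: 13 × 0.45 = 5.850
Maximum at c = 10 (6.800 emerging adult offspring).

10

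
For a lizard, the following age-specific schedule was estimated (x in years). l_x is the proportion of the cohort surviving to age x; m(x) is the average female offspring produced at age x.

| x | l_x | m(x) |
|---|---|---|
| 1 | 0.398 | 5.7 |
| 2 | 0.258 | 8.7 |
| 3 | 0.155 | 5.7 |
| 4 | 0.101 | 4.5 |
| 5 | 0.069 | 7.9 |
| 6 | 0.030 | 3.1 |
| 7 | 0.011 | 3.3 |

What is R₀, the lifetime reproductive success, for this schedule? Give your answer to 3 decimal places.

R₀ = Σ l_x m(x):
  age 1: 0.398 × 5.7 = 2.2686
  age 2: 0.258 × 8.7 = 2.2446
  age 3: 0.155 × 5.7 = 0.8835
  age 4: 0.101 × 4.5 = 0.4545
  age 5: 0.069 × 7.9 = 0.5451
  age 6: 0.030 × 3.1 = 0.0930
  age 7: 0.011 × 3.3 = 0.0363
R₀ = 2.2686 + 2.2446 + 0.8835 + 0.4545 + 0.5451 + 0.0930 + 0.0363 = 6.5256

6.526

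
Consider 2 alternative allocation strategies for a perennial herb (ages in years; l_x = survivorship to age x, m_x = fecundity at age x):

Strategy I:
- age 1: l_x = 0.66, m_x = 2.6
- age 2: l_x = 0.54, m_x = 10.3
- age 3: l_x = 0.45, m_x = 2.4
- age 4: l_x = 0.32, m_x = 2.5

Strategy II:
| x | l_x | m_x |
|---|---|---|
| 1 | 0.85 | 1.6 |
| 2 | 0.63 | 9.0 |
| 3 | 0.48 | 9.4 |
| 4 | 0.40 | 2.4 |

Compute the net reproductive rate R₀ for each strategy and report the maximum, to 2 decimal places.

12.50

Strategy I: R₀ = 0.66×2.6 + 0.54×10.3 + 0.45×2.4 + 0.32×2.5 = 9.1580
Strategy II: R₀ = 0.85×1.6 + 0.63×9.0 + 0.48×9.4 + 0.40×2.4 = 12.5020
Highest R₀: strategy II with 12.5020.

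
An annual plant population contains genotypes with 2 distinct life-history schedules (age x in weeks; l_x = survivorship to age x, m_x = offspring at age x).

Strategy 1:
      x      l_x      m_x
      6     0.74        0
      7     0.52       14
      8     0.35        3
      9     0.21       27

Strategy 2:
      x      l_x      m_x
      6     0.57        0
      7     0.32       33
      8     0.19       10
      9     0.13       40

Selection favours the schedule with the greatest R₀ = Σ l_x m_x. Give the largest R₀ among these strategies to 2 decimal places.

17.66

Strategy 1: R₀ = 0.74×0 + 0.52×14 + 0.35×3 + 0.21×27 = 14.0000
Strategy 2: R₀ = 0.57×0 + 0.32×33 + 0.19×10 + 0.13×40 = 17.6600
Highest R₀: strategy 2 with 17.6600.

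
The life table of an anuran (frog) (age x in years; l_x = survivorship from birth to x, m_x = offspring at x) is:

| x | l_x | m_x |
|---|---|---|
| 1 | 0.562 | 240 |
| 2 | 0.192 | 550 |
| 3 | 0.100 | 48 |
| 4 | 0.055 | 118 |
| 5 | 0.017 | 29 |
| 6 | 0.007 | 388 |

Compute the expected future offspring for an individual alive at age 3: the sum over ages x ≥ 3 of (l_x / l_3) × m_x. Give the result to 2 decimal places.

144.99

l_3 = 0.100. Conditional survival from age 3 to x is l_x / l_3.
  x=3: (0.100/0.100) × 48 = 48.0000
  x=4: (0.055/0.100) × 118 = 64.9000
  x=5: (0.017/0.100) × 29 = 4.9300
  x=6: (0.007/0.100) × 388 = 27.1600
Sum = 48.0000 + 64.9000 + 4.9300 + 27.1600 = 144.9900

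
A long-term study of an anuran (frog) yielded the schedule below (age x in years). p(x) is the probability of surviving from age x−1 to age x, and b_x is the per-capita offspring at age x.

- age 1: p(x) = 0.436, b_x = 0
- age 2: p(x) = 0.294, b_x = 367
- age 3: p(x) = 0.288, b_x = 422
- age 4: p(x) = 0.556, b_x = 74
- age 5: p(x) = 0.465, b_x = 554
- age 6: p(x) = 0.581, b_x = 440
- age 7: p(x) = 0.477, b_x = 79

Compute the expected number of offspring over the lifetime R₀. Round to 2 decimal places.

72.08

Survivorship from birth: l_x = p_1·p_2·…·p_x.
  l_1 = 0.43600
  l_2 = 0.12818
  l_3 = 0.03692
  l_4 = 0.02053
  l_5 = 0.00954
  l_6 = 0.00555
  l_7 = 0.00265
R₀ = Σ l_x b_x:
  age 1: 0.43600 × 0 = 0.0000
  age 2: 0.12818 × 367 = 47.0421
  age 3: 0.03692 × 422 = 15.5802
  age 4: 0.02053 × 74 = 1.5192
  age 5: 0.00954 × 554 = 5.2852
  age 6: 0.00555 × 440 = 2.4420
  age 7: 0.00265 × 79 = 0.2094
R₀ = 0.0000 + 47.0421 + 15.5802 + 1.5192 + 5.2852 + 2.4420 + 0.2094 = 72.0780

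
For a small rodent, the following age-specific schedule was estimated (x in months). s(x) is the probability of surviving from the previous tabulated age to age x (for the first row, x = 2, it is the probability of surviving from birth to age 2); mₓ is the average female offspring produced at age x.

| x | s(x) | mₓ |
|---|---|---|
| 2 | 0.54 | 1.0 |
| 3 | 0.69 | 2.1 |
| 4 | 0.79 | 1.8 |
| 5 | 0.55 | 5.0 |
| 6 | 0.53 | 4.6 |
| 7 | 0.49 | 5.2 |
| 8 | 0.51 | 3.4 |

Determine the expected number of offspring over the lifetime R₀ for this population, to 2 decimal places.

Survivorship from birth: l_x = s_2·s_3·…·s_x.
  l_2 = 0.54000
  l_3 = 0.37260
  l_4 = 0.29435
  l_5 = 0.16189
  l_6 = 0.08580
  l_7 = 0.04204
  l_8 = 0.02144
R₀ = Σ l_x mₓ:
  age 2: 0.54000 × 1.0 = 0.5400
  age 3: 0.37260 × 2.1 = 0.7825
  age 4: 0.29435 × 1.8 = 0.5298
  age 5: 0.16189 × 5.0 = 0.8095
  age 6: 0.08580 × 4.6 = 0.3947
  age 7: 0.04204 × 5.2 = 0.2186
  age 8: 0.02144 × 3.4 = 0.0729
R₀ = 0.5400 + 0.7825 + 0.5298 + 0.8095 + 0.3947 + 0.2186 + 0.0729 = 3.3479

3.35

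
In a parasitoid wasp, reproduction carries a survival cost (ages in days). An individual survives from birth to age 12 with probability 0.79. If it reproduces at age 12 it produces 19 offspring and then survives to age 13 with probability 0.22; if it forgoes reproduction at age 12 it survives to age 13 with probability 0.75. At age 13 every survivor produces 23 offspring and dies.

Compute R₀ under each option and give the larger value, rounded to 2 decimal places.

breed at age 12: R₀ = 0.79 × (19 + 0.22 × 23) = 0.79 × 24.0600 = 19.0074
delay to age 13: R₀ = 0.79 × (0.75 × 23) = 0.79 × 17.2500 = 13.6275
Higher: breed at age 12 (19.0074).

19.01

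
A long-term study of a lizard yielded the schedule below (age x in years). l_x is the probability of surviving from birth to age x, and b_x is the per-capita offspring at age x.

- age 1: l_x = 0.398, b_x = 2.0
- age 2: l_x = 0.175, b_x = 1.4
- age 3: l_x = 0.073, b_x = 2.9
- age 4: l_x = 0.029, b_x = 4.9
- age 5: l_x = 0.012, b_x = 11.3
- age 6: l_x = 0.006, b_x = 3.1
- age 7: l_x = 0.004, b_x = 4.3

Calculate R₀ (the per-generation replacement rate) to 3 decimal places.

R₀ = Σ l_x b_x:
  age 1: 0.398 × 2.0 = 0.7960
  age 2: 0.175 × 1.4 = 0.2450
  age 3: 0.073 × 2.9 = 0.2117
  age 4: 0.029 × 4.9 = 0.1421
  age 5: 0.012 × 11.3 = 0.1356
  age 6: 0.006 × 3.1 = 0.0186
  age 7: 0.004 × 4.3 = 0.0172
R₀ = 0.7960 + 0.2450 + 0.2117 + 0.1421 + 0.1356 + 0.0186 + 0.0172 = 1.5662

1.566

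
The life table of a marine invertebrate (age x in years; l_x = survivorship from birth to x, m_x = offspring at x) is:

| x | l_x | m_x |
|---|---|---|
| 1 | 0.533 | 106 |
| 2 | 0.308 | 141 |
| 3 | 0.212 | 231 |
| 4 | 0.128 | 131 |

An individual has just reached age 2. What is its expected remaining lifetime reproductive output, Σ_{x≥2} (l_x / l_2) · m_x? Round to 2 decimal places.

l_2 = 0.308. Conditional survival from age 2 to x is l_x / l_2.
  x=2: (0.308/0.308) × 141 = 141.0000
  x=3: (0.212/0.308) × 231 = 159.0000
  x=4: (0.128/0.308) × 131 = 54.4416
Sum = 141.0000 + 159.0000 + 54.4416 = 354.4416

354.44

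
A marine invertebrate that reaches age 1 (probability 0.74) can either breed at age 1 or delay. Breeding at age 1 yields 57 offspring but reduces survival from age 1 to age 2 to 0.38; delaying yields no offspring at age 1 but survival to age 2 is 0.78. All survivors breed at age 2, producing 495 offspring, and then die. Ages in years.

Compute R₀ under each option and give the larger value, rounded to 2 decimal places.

285.71

breed at age 1: R₀ = 0.74 × (57 + 0.38 × 495) = 0.74 × 245.1000 = 181.3740
delay to age 2: R₀ = 0.74 × (0.78 × 495) = 0.74 × 386.1000 = 285.7140
Higher: delay to age 2 (285.7140).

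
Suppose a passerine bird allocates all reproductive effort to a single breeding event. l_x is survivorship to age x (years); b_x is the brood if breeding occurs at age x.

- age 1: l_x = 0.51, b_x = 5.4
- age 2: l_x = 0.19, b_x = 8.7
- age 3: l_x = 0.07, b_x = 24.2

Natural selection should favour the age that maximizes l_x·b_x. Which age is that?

Expected offspring if breeding at age x = l_x × b_x:
  age 1: 0.51 × 5.4 = 2.754
  age 2: 0.19 × 8.7 = 1.653
  age 3: 0.07 × 24.2 = 1.694
Maximum at age 1 (2.754).

1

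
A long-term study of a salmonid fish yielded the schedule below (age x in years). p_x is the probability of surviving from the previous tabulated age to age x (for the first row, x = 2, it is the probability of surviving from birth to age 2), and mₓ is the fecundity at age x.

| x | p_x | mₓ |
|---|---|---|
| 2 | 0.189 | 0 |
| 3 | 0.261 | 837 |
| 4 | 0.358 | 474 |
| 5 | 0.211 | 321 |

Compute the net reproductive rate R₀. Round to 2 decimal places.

Survivorship from birth: l_x = p_2·p_3·…·p_x.
  l_2 = 0.18900
  l_3 = 0.04933
  l_4 = 0.01766
  l_5 = 0.00373
R₀ = Σ l_x mₓ:
  age 2: 0.18900 × 0 = 0.0000
  age 3: 0.04933 × 837 = 41.2892
  age 4: 0.01766 × 474 = 8.3708
  age 5: 0.00373 × 321 = 1.1973
R₀ = 0.0000 + 41.2892 + 8.3708 + 1.1973 = 50.8574

50.86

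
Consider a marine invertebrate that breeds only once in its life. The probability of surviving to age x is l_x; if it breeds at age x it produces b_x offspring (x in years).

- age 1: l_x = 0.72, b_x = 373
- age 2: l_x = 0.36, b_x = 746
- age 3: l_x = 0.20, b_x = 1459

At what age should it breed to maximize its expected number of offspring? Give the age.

3

Expected offspring if breeding at age x = l_x × b_x:
  age 1: 0.72 × 373 = 268.560
  age 2: 0.36 × 746 = 268.560
  age 3: 0.20 × 1459 = 291.800
Maximum at age 3 (291.800).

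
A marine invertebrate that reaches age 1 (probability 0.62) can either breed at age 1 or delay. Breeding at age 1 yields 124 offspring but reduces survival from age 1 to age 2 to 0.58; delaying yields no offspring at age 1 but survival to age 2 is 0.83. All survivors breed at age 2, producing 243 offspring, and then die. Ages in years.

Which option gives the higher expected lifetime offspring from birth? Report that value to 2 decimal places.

164.26

breed at age 1: R₀ = 0.62 × (124 + 0.58 × 243) = 0.62 × 264.9400 = 164.2628
delay to age 2: R₀ = 0.62 × (0.83 × 243) = 0.62 × 201.6900 = 125.0478
Higher: breed at age 1 (164.2628).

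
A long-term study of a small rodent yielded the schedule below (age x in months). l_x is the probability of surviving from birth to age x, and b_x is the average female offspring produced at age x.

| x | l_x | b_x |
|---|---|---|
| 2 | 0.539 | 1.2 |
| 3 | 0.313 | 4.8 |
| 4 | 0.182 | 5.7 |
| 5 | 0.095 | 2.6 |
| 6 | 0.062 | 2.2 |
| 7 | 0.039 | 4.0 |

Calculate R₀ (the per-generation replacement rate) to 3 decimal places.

R₀ = Σ l_x b_x:
  age 2: 0.539 × 1.2 = 0.6468
  age 3: 0.313 × 4.8 = 1.5024
  age 4: 0.182 × 5.7 = 1.0374
  age 5: 0.095 × 2.6 = 0.2470
  age 6: 0.062 × 2.2 = 0.1364
  age 7: 0.039 × 4.0 = 0.1560
R₀ = 0.6468 + 1.5024 + 1.0374 + 0.2470 + 0.1364 + 0.1560 = 3.7260

3.726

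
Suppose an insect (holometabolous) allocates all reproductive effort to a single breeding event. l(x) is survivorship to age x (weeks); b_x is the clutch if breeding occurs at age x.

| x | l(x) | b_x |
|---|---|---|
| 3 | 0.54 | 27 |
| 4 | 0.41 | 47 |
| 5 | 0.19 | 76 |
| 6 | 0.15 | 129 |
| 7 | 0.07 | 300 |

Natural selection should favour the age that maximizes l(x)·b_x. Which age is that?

Expected offspring if breeding at age x = l(x) × b_x:
  age 3: 0.54 × 27 = 14.580
  age 4: 0.41 × 47 = 19.270
  age 5: 0.19 × 76 = 14.440
  age 6: 0.15 × 129 = 19.350
  age 7: 0.07 × 300 = 21.000
Maximum at age 7 (21.000).

7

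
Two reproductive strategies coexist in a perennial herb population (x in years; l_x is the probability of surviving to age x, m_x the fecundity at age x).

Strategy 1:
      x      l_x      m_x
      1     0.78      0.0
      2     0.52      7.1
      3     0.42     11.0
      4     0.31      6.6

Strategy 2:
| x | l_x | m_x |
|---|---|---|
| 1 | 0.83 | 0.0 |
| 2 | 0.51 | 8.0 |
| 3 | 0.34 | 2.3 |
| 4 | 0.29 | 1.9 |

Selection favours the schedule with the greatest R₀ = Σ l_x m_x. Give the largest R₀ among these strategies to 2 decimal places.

10.36

Strategy 1: R₀ = 0.78×0.0 + 0.52×7.1 + 0.42×11.0 + 0.31×6.6 = 10.3580
Strategy 2: R₀ = 0.83×0.0 + 0.51×8.0 + 0.34×2.3 + 0.29×1.9 = 5.4130
Highest R₀: strategy 1 with 10.3580.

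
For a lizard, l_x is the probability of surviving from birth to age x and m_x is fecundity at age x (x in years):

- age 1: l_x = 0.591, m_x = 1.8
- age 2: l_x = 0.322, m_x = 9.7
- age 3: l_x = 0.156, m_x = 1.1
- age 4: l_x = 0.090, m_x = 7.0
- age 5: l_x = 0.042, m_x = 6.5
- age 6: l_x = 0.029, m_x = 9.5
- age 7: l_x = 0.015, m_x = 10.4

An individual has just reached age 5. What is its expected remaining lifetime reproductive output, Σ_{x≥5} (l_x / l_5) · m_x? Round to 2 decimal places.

16.77

l_5 = 0.042. Conditional survival from age 5 to x is l_x / l_5.
  x=5: (0.042/0.042) × 6.5 = 6.5000
  x=6: (0.029/0.042) × 9.5 = 6.5595
  x=7: (0.015/0.042) × 10.4 = 3.7143
Sum = 6.5000 + 6.5595 + 3.7143 = 16.7738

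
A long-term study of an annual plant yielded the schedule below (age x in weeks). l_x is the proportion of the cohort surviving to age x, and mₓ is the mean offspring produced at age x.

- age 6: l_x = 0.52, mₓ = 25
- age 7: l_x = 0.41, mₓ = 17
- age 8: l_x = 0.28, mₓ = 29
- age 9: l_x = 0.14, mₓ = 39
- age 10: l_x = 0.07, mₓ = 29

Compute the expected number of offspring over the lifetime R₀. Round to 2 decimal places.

35.58

R₀ = Σ l_x mₓ:
  age 6: 0.52 × 25 = 13.0000
  age 7: 0.41 × 17 = 6.9700
  age 8: 0.28 × 29 = 8.1200
  age 9: 0.14 × 39 = 5.4600
  age 10: 0.07 × 29 = 2.0300
R₀ = 13.0000 + 6.9700 + 8.1200 + 5.4600 + 2.0300 = 35.5800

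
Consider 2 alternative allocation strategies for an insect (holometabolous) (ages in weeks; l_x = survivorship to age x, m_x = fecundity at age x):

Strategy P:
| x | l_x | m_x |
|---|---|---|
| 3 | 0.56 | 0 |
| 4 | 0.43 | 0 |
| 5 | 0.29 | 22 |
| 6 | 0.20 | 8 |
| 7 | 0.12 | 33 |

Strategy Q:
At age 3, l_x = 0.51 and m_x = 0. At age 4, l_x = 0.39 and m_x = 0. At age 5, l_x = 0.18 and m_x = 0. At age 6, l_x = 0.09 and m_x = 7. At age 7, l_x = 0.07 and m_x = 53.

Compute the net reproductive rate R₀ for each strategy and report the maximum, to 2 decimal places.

11.94

Strategy P: R₀ = 0.56×0 + 0.43×0 + 0.29×22 + 0.20×8 + 0.12×33 = 11.9400
Strategy Q: R₀ = 0.51×0 + 0.39×0 + 0.18×0 + 0.09×7 + 0.07×53 = 4.3400
Highest R₀: strategy P with 11.9400.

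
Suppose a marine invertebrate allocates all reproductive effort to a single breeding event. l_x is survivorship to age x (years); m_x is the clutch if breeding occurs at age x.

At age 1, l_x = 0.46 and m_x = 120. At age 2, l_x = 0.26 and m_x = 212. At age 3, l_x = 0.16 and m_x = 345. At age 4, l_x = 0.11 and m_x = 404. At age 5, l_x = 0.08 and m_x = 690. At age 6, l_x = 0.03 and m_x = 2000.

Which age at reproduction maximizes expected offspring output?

6

Expected offspring if breeding at age x = l_x × m_x:
  age 1: 0.46 × 120 = 55.200
  age 2: 0.26 × 212 = 55.120
  age 3: 0.16 × 345 = 55.200
  age 4: 0.11 × 404 = 44.440
  age 5: 0.08 × 690 = 55.200
  age 6: 0.03 × 2000 = 60.000
Maximum at age 6 (60.000).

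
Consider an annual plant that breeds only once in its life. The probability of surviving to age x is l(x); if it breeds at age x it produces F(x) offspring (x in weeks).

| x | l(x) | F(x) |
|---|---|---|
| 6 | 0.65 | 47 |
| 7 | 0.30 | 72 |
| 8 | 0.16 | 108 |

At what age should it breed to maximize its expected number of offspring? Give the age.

Expected offspring if breeding at age x = l(x) × F(x):
  age 6: 0.65 × 47 = 30.550
  age 7: 0.30 × 72 = 21.600
  age 8: 0.16 × 108 = 17.280
Maximum at age 6 (30.550).

6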